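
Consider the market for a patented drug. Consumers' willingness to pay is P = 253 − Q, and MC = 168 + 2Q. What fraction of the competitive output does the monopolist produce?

Q_m/Q_c = 0.75

Monopoly sets MR = MC: 253 − 2Q = 168 + 2Q ⇒ Q = 21.25, P = 253 − 21.25 = 231.75.
Under competition P = MC: 253 − Q = 168 + 2Q ⇒ Q = 85/3, P = 674/3.
Ratio Q_m/Q_c = 21.25/(85/3) = 0.75.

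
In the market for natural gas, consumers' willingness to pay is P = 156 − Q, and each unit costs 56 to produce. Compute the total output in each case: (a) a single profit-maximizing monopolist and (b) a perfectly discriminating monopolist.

Monopoly: Q = 50; Perfect PD: Q = 100

A monopolist chooses Q where MR = MC. MR = 156 − 2Q; setting this equal to 56 gives Q = 50 and P = 106.
A perfectly discriminating monopolist sells every unit with P(Q) ≥ MC(Q), so output equals the competitive quantity Q = 100. Each buyer pays their reservation price, so CS = 0 and the firm captures all surplus.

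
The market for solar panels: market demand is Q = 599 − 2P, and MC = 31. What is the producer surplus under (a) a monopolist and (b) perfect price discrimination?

Monopoly: PS = 36046.125; Perfect PD: PS = 72092.25

Inverting demand: P = 299.5 − 0.5Q.
The monopolist equates marginal revenue to marginal cost: 299.5 − Q = 31, so Q = 268.5. From demand, P = 165.25.
PS = (165.25 − 31)·268.5 = 36046.125.
A perfectly discriminating monopolist sells every unit with P(Q) ≥ MC(Q), so output equals the competitive quantity Q = 537. Each buyer pays their reservation price, so CS = 0 and the firm captures all surplus.
PS = ½·(299.5 − 31)·537 = 72092.25.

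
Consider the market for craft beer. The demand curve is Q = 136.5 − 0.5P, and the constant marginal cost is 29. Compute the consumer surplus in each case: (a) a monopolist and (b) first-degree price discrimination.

Monopoly: CS = 3721; Perfect PD: CS = 0

Inverting demand: P = 273 − 2Q.
A monopolist chooses Q where MR = MC. MR = 273 − 4Q; setting this equal to 29 gives Q = 61 and P = 151.
CS = ½·(273 − 151)·61 = 3721.
A perfectly discriminating monopolist sells every unit with P(Q) ≥ MC(Q), so output equals the competitive quantity Q = 122. Each buyer pays their reservation price, so CS = 0 and the firm captures all surplus.
CS = 0.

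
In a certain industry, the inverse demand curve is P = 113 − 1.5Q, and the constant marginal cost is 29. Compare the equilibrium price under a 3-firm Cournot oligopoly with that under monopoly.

In a 3-firm Cournot equilibrium, symmetry and the first-order condition give q = (113 − 29)/(6) = 14. So Q = 42 and P = 50.
A monopolist chooses Q where MR = MC. MR = 113 − 3Q; setting this equal to 29 gives Q = 28 and P = 71.

Cournot: P = 50; Monopoly: P = 71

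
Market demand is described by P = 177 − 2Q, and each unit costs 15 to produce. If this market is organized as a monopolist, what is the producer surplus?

Monopoly sets MR = MC: 177 − 4Q = 15 ⇒ Q = 40.5, P = 177 − 2·40.5 = 96.
PS = (96 − 15)·40.5 = 3280.5.

PS = 3280.5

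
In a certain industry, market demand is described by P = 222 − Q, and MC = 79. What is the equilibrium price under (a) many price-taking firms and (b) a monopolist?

Competition: P = 79; Monopoly: P = 150.5

Competitive firms price at marginal cost: P = 79, giving Q = 143.
A monopolist chooses Q where MR = MC. MR = 222 − 2Q; setting this equal to 79 gives Q = 71.5 and P = 150.5.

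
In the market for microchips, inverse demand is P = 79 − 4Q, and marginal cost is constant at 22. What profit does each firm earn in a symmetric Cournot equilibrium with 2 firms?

π_i = 90.25

Cournot with 2 identical firms: the symmetric best-response condition is 79 − 12q = 22. Each firm produces q = 4.75, total output Q = 9.5, price P = 41.
Each firm's profit = (41 − 22)·4.75 = 90.25.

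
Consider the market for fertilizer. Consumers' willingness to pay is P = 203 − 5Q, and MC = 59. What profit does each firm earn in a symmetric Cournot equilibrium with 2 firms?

With 2 symmetric Cournot firms, each firm's FOC gives 203 − 15q = 59, so q = 9.6, Q = 2·9.6 = 19.2, and P = 107.
Each firm's profit = (107 − 59)·9.6 = 460.8.

π_i = 460.8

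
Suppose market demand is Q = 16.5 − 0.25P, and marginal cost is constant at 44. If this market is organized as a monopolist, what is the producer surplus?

PS = 30.25

Inverting demand: P = 66 − 4Q.
The monopolist equates marginal revenue to marginal cost: 66 − 8Q = 44, so Q = 2.75. From demand, P = 55.
PS = (55 − 44)·2.75 = 30.25.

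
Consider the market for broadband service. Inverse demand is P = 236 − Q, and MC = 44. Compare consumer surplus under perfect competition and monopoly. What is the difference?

Perfect competition: P = MC = 44, so 236 − Q = 44 and Q = 192.
CS = ½·(236 − 44)·192 = 18432.
A monopolist chooses Q where MR = MC. MR = 236 − 2Q; setting this equal to 44 gives Q = 96 and P = 140.
CS = ½·(236 − 140)·96 = 4608.
Change in consumer surplus: 4608 − 18432 = −13824.

Consumer surplus falls by 13824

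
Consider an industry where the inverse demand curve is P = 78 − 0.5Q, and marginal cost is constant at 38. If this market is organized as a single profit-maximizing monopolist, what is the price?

The monopolist equates marginal revenue to marginal cost: 78 − Q = 38, so Q = 40. From demand, P = 58.

P = 58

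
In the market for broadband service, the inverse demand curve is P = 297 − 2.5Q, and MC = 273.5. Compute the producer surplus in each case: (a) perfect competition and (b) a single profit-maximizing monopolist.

Perfect competition: P = MC = 273.5, so 297 − 2.5Q = 273.5 and Q = 9.4.
PS = (273.5 − 273.5)·9.4 = 0.
The monopolist equates marginal revenue to marginal cost: 297 − 5Q = 273.5, so Q = 4.7. From demand, P = 285.25.
PS = (285.25 − 273.5)·4.7 = 55.225.

Competition: PS = 0; Monopoly: PS = 55.225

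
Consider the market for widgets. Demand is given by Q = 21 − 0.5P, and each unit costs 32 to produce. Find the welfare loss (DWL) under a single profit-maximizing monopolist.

Inverting demand: P = 42 − 2Q.
Perfect competition: P = MC = 32, so 42 − 2Q = 32 and Q = 5.
A monopolist chooses Q where MR = MC. MR = 42 − 4Q; setting this equal to 32 gives Q = 2.5 and P = 37.
DWL is the triangle between Q = 2.5 and Q = 5: ½·(5 − 2.5)·(37 − 32) = 6.25.

DWL = 6.25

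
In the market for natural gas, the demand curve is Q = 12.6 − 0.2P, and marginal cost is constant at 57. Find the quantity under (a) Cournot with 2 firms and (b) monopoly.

Inverting demand: P = 63 − 5Q.
In a 2-firm Cournot equilibrium, symmetry and the first-order condition give q = (63 − 57)/(15) = 0.4. So Q = 0.8 and P = 59.
Monopoly sets MR = MC: 63 − 10Q = 57 ⇒ Q = 0.6, P = 63 − 5·0.6 = 60.

Cournot: Q = 0.8; Monopoly: Q = 0.6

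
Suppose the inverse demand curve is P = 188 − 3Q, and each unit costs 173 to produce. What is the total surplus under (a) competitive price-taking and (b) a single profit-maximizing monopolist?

Competition: TS = 37.5; Monopoly: TS = 28.125

Perfect competition: P = MC = 173, so 188 − 3Q = 173 and Q = 5.
CS = ½·(188 − 173)·5 = 37.5; PS = (173 − 173)·5 = 0; TS = 37.5.
Monopoly sets MR = MC: 188 − 6Q = 173 ⇒ Q = 2.5, P = 188 − 3·2.5 = 180.5.
CS = ½·(188 − 180.5)·2.5 = 9.375; PS = (180.5 − 173)·2.5 = 18.75; TS = 28.125.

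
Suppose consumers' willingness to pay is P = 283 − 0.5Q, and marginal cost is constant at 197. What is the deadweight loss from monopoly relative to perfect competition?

DWL = 1849

Under competition P = MC = 197, so Q = (283 − 197)/0.5 = 172.
A monopolist chooses Q where MR = MC. MR = 283 − Q; setting this equal to 197 gives Q = 86 and P = 240.
DWL is the triangle between Q = 86 and Q = 172: ½·(172 − 86)·(240 − 197) = 1849.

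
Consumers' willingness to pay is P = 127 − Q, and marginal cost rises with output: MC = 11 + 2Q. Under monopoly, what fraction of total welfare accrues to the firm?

Monopoly sets MR = MC: 127 − 2Q = 11 + 2Q ⇒ Q = 29, P = 127 − 29 = 98.
CS = ½·(127 − 98)·29 = 420.5.
PS = P·Q − VC(Q) = 98·29 − (11·29 + ½·2·29²) = 1682.
Share captured = PS/TS = 1682/2102.5 = 0.8.

PS/TS = 0.8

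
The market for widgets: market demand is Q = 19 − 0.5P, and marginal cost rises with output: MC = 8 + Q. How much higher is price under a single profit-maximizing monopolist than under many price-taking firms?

Price rises by 8

Inverting demand: P = 38 − 2Q.
Competitive equilibrium sets price equal to marginal cost: 38 − 2Q = 8 + Q, so Q = 10 and P = 18.
Monopoly sets MR = MC: 38 − 4Q = 8 + Q ⇒ Q = 6, P = 38 − 2·6 = 26.
Change in price: 26 − 18 = 8.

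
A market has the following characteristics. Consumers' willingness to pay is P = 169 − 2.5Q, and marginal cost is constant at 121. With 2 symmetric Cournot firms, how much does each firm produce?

q_i = 6.4

Cournot with 2 identical firms: the symmetric best-response condition is 169 − 7.5q = 121. Each firm produces q = 6.4, total output Q = 12.8, price P = 137.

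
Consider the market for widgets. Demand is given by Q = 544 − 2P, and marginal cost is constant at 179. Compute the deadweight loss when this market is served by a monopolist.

Inverting demand: P = 272 − 0.5Q.
Competitive firms price at marginal cost: P = 179, giving Q = 186.
The monopolist equates marginal revenue to marginal cost: 272 − Q = 179, so Q = 93. From demand, P = 225.5.
DWL is the triangle between Q = 93 and Q = 186: ½·(186 − 93)·(225.5 − 179) = 2162.25.

DWL = 2162.25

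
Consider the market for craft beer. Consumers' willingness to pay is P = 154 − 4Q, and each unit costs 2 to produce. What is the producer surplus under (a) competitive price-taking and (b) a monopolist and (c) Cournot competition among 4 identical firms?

Competitive firms price at marginal cost: P = 2, giving Q = 38.
PS = (2 − 2)·38 = 0.
The monopolist equates marginal revenue to marginal cost: 154 − 8Q = 2, so Q = 19. From demand, P = 78.
PS = (78 − 2)·19 = 1444.
Cournot with 4 identical firms: the symmetric best-response condition is 154 − 20q = 2. Each firm produces q = 7.6, total output Q = 30.4, price P = 32.4.
PS = (32.4 − 2)·30.4 = 924.16.

Competition: PS = 0; Monopoly: PS = 1444; Cournot: PS = 924.16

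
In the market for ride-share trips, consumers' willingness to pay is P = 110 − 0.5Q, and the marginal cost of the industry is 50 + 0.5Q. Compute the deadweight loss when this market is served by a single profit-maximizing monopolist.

DWL = 200

Competitive equilibrium sets price equal to marginal cost: 110 − 0.5Q = 50 + 0.5Q, so Q = 60 and P = 80.
The monopolist equates marginal revenue to marginal cost: 110 − Q = 50 + 0.5Q, so Q = 40. From demand, P = 90.
CS = ½·(110 − 80)·60 = 900; PS = (80·60 − 50·60 − ½·0.5·60²) = 900; TS = 1800.
CS = ½·(110 − 90)·40 = 400; PS = (90·40 − 50·40 − ½·0.5·40²) = 1200; TS = 1600.
DWL = 1800 − 1600 = 200.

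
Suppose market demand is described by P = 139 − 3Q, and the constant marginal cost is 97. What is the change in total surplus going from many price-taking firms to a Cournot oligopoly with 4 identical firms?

Perfect competition: P = MC = 97, so 139 − 3Q = 97 and Q = 14.
CS = ½·(139 − 97)·14 = 294; PS = (97 − 97)·14 = 0; TS = 294.
In a 4-firm Cournot equilibrium, symmetry and the first-order condition give q = (139 − 97)/(15) = 2.8. So Q = 11.2 and P = 105.4.
CS = ½·(139 − 105.4)·11.2 = 188.16; PS = (105.4 − 97)·11.2 = 94.08; TS = 282.24.
Change in total surplus: 282.24 − 294 = −11.76.

TS falls by 11.76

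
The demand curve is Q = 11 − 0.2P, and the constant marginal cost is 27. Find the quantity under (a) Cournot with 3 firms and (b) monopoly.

Inverting demand: P = 55 − 5Q.
Cournot with 3 identical firms: the symmetric best-response condition is 55 − 20q = 27. Each firm produces q = 1.4, total output Q = 4.2, price P = 34.
Monopoly sets MR = MC: 55 − 10Q = 27 ⇒ Q = 2.8, P = 55 − 5·2.8 = 41.

Cournot: Q = 4.2; Monopoly: Q = 2.8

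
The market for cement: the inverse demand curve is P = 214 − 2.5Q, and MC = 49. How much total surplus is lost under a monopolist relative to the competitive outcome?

Under competition P = MC = 49, so Q = (214 − 49)/2.5 = 66.
A monopolist chooses Q where MR = MC. MR = 214 − 5Q; setting this equal to 49 gives Q = 33 and P = 131.5.
DWL is the triangle between Q = 33 and Q = 66: ½·(66 − 33)·(131.5 − 49) = 1361.25.

DWL = 1361.25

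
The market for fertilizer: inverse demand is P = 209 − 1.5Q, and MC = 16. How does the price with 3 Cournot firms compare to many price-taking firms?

Cournot: P = 64.25; Competition: P = 16

With 3 symmetric Cournot firms, each firm's FOC gives 209 − 6q = 16, so q = 193/6, Q = 3·193/6 = 96.5, and P = 64.25.
Perfect competition: P = MC = 16, so 209 − 1.5Q = 16 and Q = 386/3.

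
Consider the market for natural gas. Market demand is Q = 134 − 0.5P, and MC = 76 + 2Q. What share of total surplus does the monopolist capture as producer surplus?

Inverting demand: P = 268 − 2Q.
Monopoly sets MR = MC: 268 − 4Q = 76 + 2Q ⇒ Q = 32, P = 268 − 2·32 = 204.
CS = ½·(268 − 204)·32 = 1024.
PS = P·Q − VC(Q) = 204·32 − (76·32 + ½·2·32²) = 3072.
Share captured = PS/TS = 3072/4096 = 0.75.

PS/TS = 0.75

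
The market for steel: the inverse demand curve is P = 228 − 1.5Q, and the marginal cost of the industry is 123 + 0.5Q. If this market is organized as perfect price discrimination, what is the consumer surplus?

CS = 0

A perfectly discriminating monopolist sells every unit with P(Q) ≥ MC(Q), so output equals the competitive quantity Q = 52.5. Each buyer pays their reservation price, so CS = 0 and the firm captures all surplus.
CS = 0.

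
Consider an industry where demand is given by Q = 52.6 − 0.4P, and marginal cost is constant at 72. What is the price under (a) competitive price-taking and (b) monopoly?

Competition: P = 72; Monopoly: P = 101.75

Inverting demand: P = 131.5 − 2.5Q.
Under competition P = MC = 72, so Q = (131.5 − 72)/2.5 = 23.8.
The monopolist equates marginal revenue to marginal cost: 131.5 − 5Q = 72, so Q = 11.9. From demand, P = 101.75.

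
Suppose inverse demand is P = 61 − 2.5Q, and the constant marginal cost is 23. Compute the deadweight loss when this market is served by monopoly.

DWL = 72.2

Under competition P = MC = 23, so Q = (61 − 23)/2.5 = 15.2.
The monopolist equates marginal revenue to marginal cost: 61 − 5Q = 23, so Q = 7.6. From demand, P = 42.
DWL is the triangle between Q = 7.6 and Q = 15.2: ½·(15.2 − 7.6)·(42 − 23) = 72.2.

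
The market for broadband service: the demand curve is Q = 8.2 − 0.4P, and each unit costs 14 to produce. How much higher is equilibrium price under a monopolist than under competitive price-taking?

P rises by 3.25

Inverting demand: P = 20.5 − 2.5Q.
Under competition P = MC = 14, so Q = (20.5 − 14)/2.5 = 2.6.
The monopolist equates marginal revenue to marginal cost: 20.5 − 5Q = 14, so Q = 1.3. From demand, P = 17.25.
Change in equilibrium price: 17.25 − 14 = 3.25.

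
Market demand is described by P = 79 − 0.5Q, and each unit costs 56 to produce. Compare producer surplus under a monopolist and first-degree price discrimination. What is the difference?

PS rises by 264.5

The monopolist equates marginal revenue to marginal cost: 79 − Q = 56, so Q = 23. From demand, P = 67.5.
PS = (67.5 − 56)·23 = 264.5.
With perfect price discrimination, output is the efficient level Q = 46 (where demand meets MC), but every buyer pays their willingness to pay: CS = 0 and PS = total surplus.
PS = ½·(79 − 56)·46 = 529.
Change in producer surplus: 529 − 264.5 = 264.5.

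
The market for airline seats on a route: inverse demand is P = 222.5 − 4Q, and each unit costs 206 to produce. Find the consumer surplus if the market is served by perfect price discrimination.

With perfect price discrimination, output is the efficient level Q = 4.125 (where demand meets MC), but every buyer pays their willingness to pay: CS = 0 and PS = total surplus.
CS = 0.

CS = 0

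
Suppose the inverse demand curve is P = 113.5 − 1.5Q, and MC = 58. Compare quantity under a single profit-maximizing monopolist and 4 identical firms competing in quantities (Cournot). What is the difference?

A monopolist chooses Q where MR = MC. MR = 113.5 − 3Q; setting this equal to 58 gives Q = 18.5 and P = 85.75.
In a 4-firm Cournot equilibrium, symmetry and the first-order condition give q = (113.5 − 58)/(7.5) = 7.4. So Q = 29.6 and P = 69.1.
Change in quantity: 29.6 − 18.5 = 11.1.

Q rises by 11.1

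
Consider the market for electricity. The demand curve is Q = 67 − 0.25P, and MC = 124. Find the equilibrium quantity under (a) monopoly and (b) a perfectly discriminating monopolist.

Monopoly: Q = 18; Perfect PD: Q = 36

Inverting demand: P = 268 − 4Q.
The monopolist equates marginal revenue to marginal cost: 268 − 8Q = 124, so Q = 18. From demand, P = 196.
Under first-degree price discrimination the firm charges each unit its demand price and produces up to where P = MC, i.e. Q = 36. Consumer surplus is zero; producer surplus equals total surplus.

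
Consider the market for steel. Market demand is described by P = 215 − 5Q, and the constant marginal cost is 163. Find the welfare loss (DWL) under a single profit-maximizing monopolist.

Under competition P = MC = 163, so Q = (215 − 163)/5 = 10.4.
A monopolist chooses Q where MR = MC. MR = 215 − 10Q; setting this equal to 163 gives Q = 5.2 and P = 189.
DWL is the triangle between Q = 5.2 and Q = 10.4: ½·(10.4 − 5.2)·(189 − 163) = 67.6.

DWL = 67.6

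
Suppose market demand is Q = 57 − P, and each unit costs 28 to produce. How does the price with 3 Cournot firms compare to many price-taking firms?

Inverting demand: P = 57 − Q.
Cournot with 3 identical firms: the symmetric best-response condition is 57 − 4q = 28. Each firm produces q = 7.25, total output Q = 21.75, price P = 35.25.
Competitive firms price at marginal cost: P = 28, giving Q = 29.

Cournot: P = 35.25; Competition: P = 28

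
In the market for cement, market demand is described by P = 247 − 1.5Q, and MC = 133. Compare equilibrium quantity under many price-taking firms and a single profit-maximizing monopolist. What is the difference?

Perfect competition: P = MC = 133, so 247 − 1.5Q = 133 and Q = 76.
The monopolist equates marginal revenue to marginal cost: 247 − 3Q = 133, so Q = 38. From demand, P = 190.
Change in equilibrium quantity: 38 − 76 = −38.

Q falls by 38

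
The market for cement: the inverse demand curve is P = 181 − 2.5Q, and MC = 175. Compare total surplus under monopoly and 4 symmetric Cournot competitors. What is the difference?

Total surplus rises by 1.512

The monopolist equates marginal revenue to marginal cost: 181 − 5Q = 175, so Q = 1.2. From demand, P = 178.
CS = ½·(181 − 178)·1.2 = 1.8; PS = (178 − 175)·1.2 = 3.6; TS = 5.4.
Cournot with 4 identical firms: the symmetric best-response condition is 181 − 12.5q = 175. Each firm produces q = 0.48, total output Q = 1.92, price P = 176.2.
CS = ½·(181 − 176.2)·1.92 = 4.608; PS = (176.2 − 175)·1.92 = 2.304; TS = 6.912.
Change in total surplus: 6.912 − 5.4 = 1.512.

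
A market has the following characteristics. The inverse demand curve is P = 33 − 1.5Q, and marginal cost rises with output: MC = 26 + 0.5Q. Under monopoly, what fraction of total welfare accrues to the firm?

PS/TS = 0.7

A monopolist chooses Q where MR = MC. MR = 33 − 3Q; setting this equal to 26 + 0.5Q gives Q = 2 and P = 30.
CS = ½·(33 − 30)·2 = 3.
PS = P·Q − VC(Q) = 30·2 − (26·2 + ½·0.5·2²) = 7.
Share captured = PS/TS = 7/10 = 0.7.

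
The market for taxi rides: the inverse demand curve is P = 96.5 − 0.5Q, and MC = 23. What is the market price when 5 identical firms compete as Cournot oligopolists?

Cournot with 5 identical firms: the symmetric best-response condition is 96.5 − 3q = 23. Each firm produces q = 24.5, total output Q = 122.5, price P = 35.25.

P = 35.25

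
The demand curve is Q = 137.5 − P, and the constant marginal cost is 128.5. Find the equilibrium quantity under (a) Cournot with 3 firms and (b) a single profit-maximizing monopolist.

Inverting demand: P = 137.5 − Q.
Cournot with 3 identical firms: the symmetric best-response condition is 137.5 − 4q = 128.5. Each firm produces q = 2.25, total output Q = 6.75, price P = 130.75.
The monopolist equates marginal revenue to marginal cost: 137.5 − 2Q = 128.5, so Q = 4.5. From demand, P = 133.

Cournot: Q = 6.75; Monopoly: Q = 4.5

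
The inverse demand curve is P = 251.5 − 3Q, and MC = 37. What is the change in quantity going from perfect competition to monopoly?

Competitive firms price at marginal cost: P = 37, giving Q = 71.5.
The monopolist equates marginal revenue to marginal cost: 251.5 − 6Q = 37, so Q = 35.75. From demand, P = 144.25.
Change in quantity: 35.75 − 71.5 = −35.75.

Quantity falls by 35.75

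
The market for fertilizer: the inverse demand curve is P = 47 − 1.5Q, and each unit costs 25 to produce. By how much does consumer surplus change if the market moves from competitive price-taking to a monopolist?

Consumer surplus falls by 121

Competitive firms price at marginal cost: P = 25, giving Q = 44/3.
CS = ½·(47 − 25)·44/3 = 484/3.
A monopolist chooses Q where MR = MC. MR = 47 − 3Q; setting this equal to 25 gives Q = 22/3 and P = 36.
CS = ½·(47 − 36)·22/3 = 121/3.
Change in consumer surplus: 121/3 − 484/3 = −121.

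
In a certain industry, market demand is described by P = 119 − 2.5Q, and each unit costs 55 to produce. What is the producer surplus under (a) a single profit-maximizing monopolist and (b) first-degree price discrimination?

A monopolist chooses Q where MR = MC. MR = 119 − 5Q; setting this equal to 55 gives Q = 12.8 and P = 87.
PS = (87 − 55)·12.8 = 409.6.
A perfectly discriminating monopolist sells every unit with P(Q) ≥ MC(Q), so output equals the competitive quantity Q = 25.6. Each buyer pays their reservation price, so CS = 0 and the firm captures all surplus.
PS = ½·(119 − 55)·25.6 = 819.2.

Monopoly: PS = 409.6; Perfect PD: PS = 819.2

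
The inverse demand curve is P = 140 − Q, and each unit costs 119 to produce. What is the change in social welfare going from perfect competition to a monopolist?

Social welfare falls by 55.125

Competitive firms price at marginal cost: P = 119, giving Q = 21.
CS = ½·(140 − 119)·21 = 220.5; PS = (119 − 119)·21 = 0; TS = 220.5.
Monopoly sets MR = MC: 140 − 2Q = 119 ⇒ Q = 10.5, P = 140 − 10.5 = 129.5.
CS = ½·(140 − 129.5)·10.5 = 55.125; PS = (129.5 − 119)·10.5 = 110.25; TS = 165.375.
Change in social welfare: 165.375 − 220.5 = −55.125.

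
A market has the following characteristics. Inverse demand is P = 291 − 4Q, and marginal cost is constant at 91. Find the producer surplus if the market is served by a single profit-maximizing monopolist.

A monopolist chooses Q where MR = MC. MR = 291 − 8Q; setting this equal to 91 gives Q = 25 and P = 191.
PS = (191 − 91)·25 = 2500.

PS = 2500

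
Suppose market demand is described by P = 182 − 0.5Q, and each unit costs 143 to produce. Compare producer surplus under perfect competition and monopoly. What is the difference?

Producer surplus rises by 760.5

Competitive firms price at marginal cost: P = 143, giving Q = 78.
PS = (143 − 143)·78 = 0.
A monopolist chooses Q where MR = MC. MR = 182 − Q; setting this equal to 143 gives Q = 39 and P = 162.5.
PS = (162.5 − 143)·39 = 760.5.
Change in producer surplus: 760.5 − 0 = 760.5.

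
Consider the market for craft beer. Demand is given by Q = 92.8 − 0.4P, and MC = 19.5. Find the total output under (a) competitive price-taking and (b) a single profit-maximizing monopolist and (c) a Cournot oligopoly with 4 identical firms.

Inverting demand: P = 232 − 2.5Q.
Competitive firms price at marginal cost: P = 19.5, giving Q = 85.
The monopolist equates marginal revenue to marginal cost: 232 − 5Q = 19.5, so Q = 42.5. From demand, P = 125.75.
In a 4-firm Cournot equilibrium, symmetry and the first-order condition give q = (232 − 19.5)/(12.5) = 17. So Q = 68 and P = 62.

Competition: Q = 85; Monopoly: Q = 42.5; Cournot: Q = 68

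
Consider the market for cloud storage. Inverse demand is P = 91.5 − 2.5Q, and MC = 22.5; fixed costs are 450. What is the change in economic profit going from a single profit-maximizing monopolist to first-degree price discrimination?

π rises by 476.1

A monopolist chooses Q where MR = MC. MR = 91.5 − 5Q; setting this equal to 22.5 gives Q = 13.8 and P = 57.
Profit = (57 − 22.5)·13.8 − 450 = 26.1.
With perfect price discrimination, output is the efficient level Q = 27.6 (where demand meets MC), but every buyer pays their willingness to pay: CS = 0 and PS = total surplus.
PS equals the full surplus area, 952.2. Profit = 952.2 − 450 = 502.2.
Change in economic profit: 502.2 − 26.1 = 476.1.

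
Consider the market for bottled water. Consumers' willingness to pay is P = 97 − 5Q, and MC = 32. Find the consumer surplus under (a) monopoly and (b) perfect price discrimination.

Monopoly sets MR = MC: 97 − 10Q = 32 ⇒ Q = 6.5, P = 97 − 5·6.5 = 64.5.
CS = ½·(97 − 64.5)·6.5 = 105.625.
Under first-degree price discrimination the firm charges each unit its demand price and produces up to where P = MC, i.e. Q = 13. Consumer surplus is zero; producer surplus equals total surplus.
CS = 0.

Monopoly: CS = 105.625; Perfect PD: CS = 0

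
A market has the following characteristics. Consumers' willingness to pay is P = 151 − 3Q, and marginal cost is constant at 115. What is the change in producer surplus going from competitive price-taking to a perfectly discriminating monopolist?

Under competition P = MC = 115, so Q = (151 − 115)/3 = 12.
PS = (115 − 115)·12 = 0.
With perfect price discrimination, output is the efficient level Q = 12 (where demand meets MC), but every buyer pays their willingness to pay: CS = 0 and PS = total surplus.
PS = ½·(151 − 115)·12 = 216.
Change in producer surplus: 216 − 0 = 216.

Producer surplus rises by 216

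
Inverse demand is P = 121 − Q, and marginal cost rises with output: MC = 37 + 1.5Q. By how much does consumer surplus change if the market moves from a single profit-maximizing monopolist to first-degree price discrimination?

Consumer surplus falls by 288

Monopoly sets MR = MC: 121 − 2Q = 37 + 1.5Q ⇒ Q = 24, P = 121 − 24 = 97.
CS = ½·(121 − 97)·24 = 288.
With perfect price discrimination, output is the efficient level Q = 33.6 (where demand meets MC), but every buyer pays their willingness to pay: CS = 0 and PS = total surplus.
CS = 0.
Change in consumer surplus: 0 − 288 = −288.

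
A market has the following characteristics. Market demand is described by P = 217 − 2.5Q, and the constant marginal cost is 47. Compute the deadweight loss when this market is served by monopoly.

DWL = 1445

Perfect competition: P = MC = 47, so 217 − 2.5Q = 47 and Q = 68.
A monopolist chooses Q where MR = MC. MR = 217 − 5Q; setting this equal to 47 gives Q = 34 and P = 132.
DWL is the triangle between Q = 34 and Q = 68: ½·(68 − 34)·(132 − 47) = 1445.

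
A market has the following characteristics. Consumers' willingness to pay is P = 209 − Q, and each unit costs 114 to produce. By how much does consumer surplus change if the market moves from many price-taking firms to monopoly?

Perfect competition: P = MC = 114, so 209 − Q = 114 and Q = 95.
CS = ½·(209 − 114)·95 = 4512.5.
Monopoly sets MR = MC: 209 − 2Q = 114 ⇒ Q = 47.5, P = 209 − 47.5 = 161.5.
CS = ½·(209 − 161.5)·47.5 = 1128.125.
Change in consumer surplus: 1128.125 − 4512.5 = −3384.375.

Consumer surplus falls by 3384.375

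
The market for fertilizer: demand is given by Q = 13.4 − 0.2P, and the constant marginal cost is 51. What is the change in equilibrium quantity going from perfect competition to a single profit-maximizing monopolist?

Equilibrium quantity falls by 1.6

Inverting demand: P = 67 − 5Q.
Perfect competition: P = MC = 51, so 67 − 5Q = 51 and Q = 3.2.
The monopolist equates marginal revenue to marginal cost: 67 − 10Q = 51, so Q = 1.6. From demand, P = 59.
Change in equilibrium quantity: 1.6 − 3.2 = −1.6.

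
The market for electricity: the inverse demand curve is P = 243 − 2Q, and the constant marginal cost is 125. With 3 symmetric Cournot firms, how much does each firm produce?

Cournot with 3 identical firms: the symmetric best-response condition is 243 − 8q = 125. Each firm produces q = 14.75, total output Q = 44.25, price P = 154.5.

q_i = 14.75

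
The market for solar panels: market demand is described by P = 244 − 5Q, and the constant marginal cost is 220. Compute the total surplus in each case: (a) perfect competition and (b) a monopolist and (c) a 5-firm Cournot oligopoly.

Competition: TS = 57.6; Monopoly: TS = 43.2; Cournot: TS = 56

Perfect competition: P = MC = 220, so 244 − 5Q = 220 and Q = 4.8.
CS = ½·(244 − 220)·4.8 = 57.6; PS = (220 − 220)·4.8 = 0; TS = 57.6.
The monopolist equates marginal revenue to marginal cost: 244 − 10Q = 220, so Q = 2.4. From demand, P = 232.
CS = ½·(244 − 232)·2.4 = 14.4; PS = (232 − 220)·2.4 = 28.8; TS = 43.2.
In a 5-firm Cournot equilibrium, symmetry and the first-order condition give q = (244 − 220)/(30) = 0.8. So Q = 4 and P = 224.
CS = ½·(244 − 224)·4 = 40; PS = (224 − 220)·4 = 16; TS = 56.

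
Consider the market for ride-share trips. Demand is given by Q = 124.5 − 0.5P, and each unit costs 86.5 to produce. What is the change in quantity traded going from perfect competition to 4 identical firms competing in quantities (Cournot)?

Inverting demand: P = 249 − 2Q.
Competitive firms price at marginal cost: P = 86.5, giving Q = 81.25.
With 4 symmetric Cournot firms, each firm's FOC gives 249 − 10q = 86.5, so q = 16.25, Q = 4·16.25 = 65, and P = 119.
Change in quantity traded: 65 − 81.25 = −16.25.

Q falls by 16.25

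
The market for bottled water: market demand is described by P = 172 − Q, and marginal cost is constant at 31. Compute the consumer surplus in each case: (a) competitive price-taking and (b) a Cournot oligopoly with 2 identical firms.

Under competition P = MC = 31, so Q = (172 − 31)/1 = 141.
CS = ½·(172 − 31)·141 = 9940.5.
Cournot with 2 identical firms: the symmetric best-response condition is 172 − 3q = 31. Each firm produces q = 47, total output Q = 94, price P = 78.
CS = ½·(172 − 78)·94 = 4418.

Competition: CS = 9940.5; Cournot: CS = 4418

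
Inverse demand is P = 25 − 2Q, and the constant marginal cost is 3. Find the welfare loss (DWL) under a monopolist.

DWL = 30.25

Under competition P = MC = 3, so Q = (25 − 3)/2 = 11.
A monopolist chooses Q where MR = MC. MR = 25 − 4Q; setting this equal to 3 gives Q = 5.5 and P = 14.
DWL is the triangle between Q = 5.5 and Q = 11: ½·(11 − 5.5)·(14 − 3) = 30.25.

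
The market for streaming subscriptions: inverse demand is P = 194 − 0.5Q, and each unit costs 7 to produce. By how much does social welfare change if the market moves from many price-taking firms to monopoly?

Under competition P = MC = 7, so Q = (194 − 7)/0.5 = 374.
CS = ½·(194 − 7)·374 = 34969; PS = (7 − 7)·374 = 0; TS = 34969.
Monopoly sets MR = MC: 194 − Q = 7 ⇒ Q = 187, P = 194 − 0.5·187 = 100.5.
CS = ½·(194 − 100.5)·187 = 8742.25; PS = (100.5 − 7)·187 = 17484.5; TS = 26226.75.
Change in social welfare: 26226.75 − 34969 = −8742.25.

Social welfare falls by 8742.25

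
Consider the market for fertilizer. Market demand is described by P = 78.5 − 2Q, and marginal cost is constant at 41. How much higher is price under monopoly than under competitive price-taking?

Under competition P = MC = 41, so Q = (78.5 − 41)/2 = 18.75.
The monopolist equates marginal revenue to marginal cost: 78.5 − 4Q = 41, so Q = 9.375. From demand, P = 59.75.
Change in price: 59.75 − 41 = 18.75.

Price rises by 18.75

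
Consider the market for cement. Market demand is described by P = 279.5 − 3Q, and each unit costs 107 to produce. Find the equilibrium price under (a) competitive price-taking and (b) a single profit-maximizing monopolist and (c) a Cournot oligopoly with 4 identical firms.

Under competition P = MC = 107, so Q = (279.5 − 107)/3 = 57.5.
Monopoly sets MR = MC: 279.5 − 6Q = 107 ⇒ Q = 28.75, P = 279.5 − 3·28.75 = 193.25.
With 4 symmetric Cournot firms, each firm's FOC gives 279.5 − 15q = 107, so q = 11.5, Q = 4·11.5 = 46, and P = 141.5.

Competition: P = 107; Monopoly: P = 193.25; Cournot: P = 141.5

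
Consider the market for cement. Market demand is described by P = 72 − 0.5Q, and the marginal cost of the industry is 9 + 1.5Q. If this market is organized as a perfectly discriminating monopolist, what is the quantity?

Q = 31.5

Under first-degree price discrimination the firm charges each unit its demand price and produces up to where P = MC, i.e. Q = 31.5. Consumer surplus is zero; producer surplus equals total surplus.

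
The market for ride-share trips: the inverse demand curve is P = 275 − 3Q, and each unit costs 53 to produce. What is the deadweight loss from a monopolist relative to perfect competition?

DWL = 2053.5

Perfect competition: P = MC = 53, so 275 − 3Q = 53 and Q = 74.
A monopolist chooses Q where MR = MC. MR = 275 − 6Q; setting this equal to 53 gives Q = 37 and P = 164.
DWL is the triangle between Q = 37 and Q = 74: ½·(74 − 37)·(164 − 53) = 2053.5.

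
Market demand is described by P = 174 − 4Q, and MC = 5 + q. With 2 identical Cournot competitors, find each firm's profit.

Cournot with 2 identical firms: the symmetric best-response condition is 174 − 12q = 5 + q. Each firm produces q = 13, total output Q = 26, price P = 70.
Each firm's profit = 70·13 − (5·13 + ½·1·13²) = 760.5.

π_i = 760.5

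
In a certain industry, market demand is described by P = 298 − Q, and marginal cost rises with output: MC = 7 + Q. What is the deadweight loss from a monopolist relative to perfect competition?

DWL = 2352.25

Competitive equilibrium sets price equal to marginal cost: 298 − Q = 7 + Q, so Q = 145.5 and P = 152.5.
A monopolist chooses Q where MR = MC. MR = 298 − 2Q; setting this equal to 7 + Q gives Q = 97 and P = 201.
CS = ½·(298 − 152.5)·145.5 = 10585.125; PS = (152.5·145.5 − 7·145.5 − ½·1·145.5²) = 10585.125; TS = 21170.25.
CS = ½·(298 − 201)·97 = 4704.5; PS = (201·97 − 7·97 − ½·1·97²) = 14113.5; TS = 18818.
DWL = 21170.25 − 18818 = 2352.25.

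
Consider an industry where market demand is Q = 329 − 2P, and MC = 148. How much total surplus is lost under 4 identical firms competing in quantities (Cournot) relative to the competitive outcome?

Inverting demand: P = 164.5 − 0.5Q.
Perfect competition: P = MC = 148, so 164.5 − 0.5Q = 148 and Q = 33.
With 4 symmetric Cournot firms, each firm's FOC gives 164.5 − 2.5q = 148, so q = 6.6, Q = 4·6.6 = 26.4, and P = 151.3.
DWL is the triangle between Q = 26.4 and Q = 33: ½·(33 − 26.4)·(151.3 − 148) = 10.89.

DWL = 10.89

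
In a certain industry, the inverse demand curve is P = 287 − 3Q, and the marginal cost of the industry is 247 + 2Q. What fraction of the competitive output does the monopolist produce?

Q_m/Q_c = 0.625

A monopolist chooses Q where MR = MC. MR = 287 − 6Q; setting this equal to 247 + 2Q gives Q = 5 and P = 272.
Under competition P = MC: 287 − 3Q = 247 + 2Q ⇒ Q = 8, P = 263.
Ratio Q_m/Q_c = 5/8 = 0.625.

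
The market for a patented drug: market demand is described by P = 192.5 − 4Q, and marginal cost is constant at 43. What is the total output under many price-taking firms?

Under competition P = MC = 43, so Q = (192.5 − 43)/4 = 37.375.

Q = 37.375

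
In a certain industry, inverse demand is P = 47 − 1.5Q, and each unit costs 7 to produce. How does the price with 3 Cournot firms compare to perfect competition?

Cournot: P = 17; Competition: P = 7

With 3 symmetric Cournot firms, each firm's FOC gives 47 − 6q = 7, so q = 20/3, Q = 3·20/3 = 20, and P = 17.
Under competition P = MC = 7, so Q = (47 − 7)/1.5 = 80/3.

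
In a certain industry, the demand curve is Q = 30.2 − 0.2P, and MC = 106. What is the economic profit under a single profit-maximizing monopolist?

Profit = 101.25

Inverting demand: P = 151 − 5Q.
The monopolist equates marginal revenue to marginal cost: 151 − 10Q = 106, so Q = 4.5. From demand, P = 128.5.
Profit = (128.5 − 106)·4.5 = 101.25.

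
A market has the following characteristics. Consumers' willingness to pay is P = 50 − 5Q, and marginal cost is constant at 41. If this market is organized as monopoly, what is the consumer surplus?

Monopoly sets MR = MC: 50 − 10Q = 41 ⇒ Q = 0.9, P = 50 − 5·0.9 = 45.5.
CS = ½·(50 − 45.5)·0.9 = 2.025.

CS = 2.025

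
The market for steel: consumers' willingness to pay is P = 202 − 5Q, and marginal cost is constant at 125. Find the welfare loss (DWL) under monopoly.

Competitive firms price at marginal cost: P = 125, giving Q = 15.4.
Monopoly sets MR = MC: 202 − 10Q = 125 ⇒ Q = 7.7, P = 202 − 5·7.7 = 163.5.
DWL is the triangle between Q = 7.7 and Q = 15.4: ½·(15.4 − 7.7)·(163.5 − 125) = 148.225.

DWL = 148.225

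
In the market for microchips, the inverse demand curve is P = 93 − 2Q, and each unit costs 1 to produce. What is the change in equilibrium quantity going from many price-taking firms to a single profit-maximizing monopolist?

Perfect competition: P = MC = 1, so 93 − 2Q = 1 and Q = 46.
Monopoly sets MR = MC: 93 − 4Q = 1 ⇒ Q = 23, P = 93 − 2·23 = 47.
Change in equilibrium quantity: 23 − 46 = −23.

Q falls by 23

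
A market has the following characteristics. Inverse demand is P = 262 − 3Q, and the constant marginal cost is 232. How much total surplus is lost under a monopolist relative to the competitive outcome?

Competitive firms price at marginal cost: P = 232, giving Q = 10.
The monopolist equates marginal revenue to marginal cost: 262 − 6Q = 232, so Q = 5. From demand, P = 247.
DWL is the triangle between Q = 5 and Q = 10: ½·(10 − 5)·(247 − 232) = 37.5.

DWL = 37.5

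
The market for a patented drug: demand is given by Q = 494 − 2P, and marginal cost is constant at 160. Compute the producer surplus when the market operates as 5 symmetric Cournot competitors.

PS = 2102.5

Inverting demand: P = 247 − 0.5Q.
Cournot with 5 identical firms: the symmetric best-response condition is 247 − 3q = 160. Each firm produces q = 29, total output Q = 145, price P = 174.5.
PS = (174.5 − 160)·145 = 2102.5.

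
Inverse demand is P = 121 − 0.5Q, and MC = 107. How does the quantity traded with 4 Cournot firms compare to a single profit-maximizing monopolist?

Cournot: Q = 22.4; Monopoly: Q = 14

Cournot with 4 identical firms: the symmetric best-response condition is 121 − 2.5q = 107. Each firm produces q = 5.6, total output Q = 22.4, price P = 109.8.
Monopoly sets MR = MC: 121 − Q = 107 ⇒ Q = 14, P = 121 − 0.5·14 = 114.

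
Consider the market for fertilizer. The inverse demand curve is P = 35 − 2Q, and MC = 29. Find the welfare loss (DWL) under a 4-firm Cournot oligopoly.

Under competition P = MC = 29, so Q = (35 − 29)/2 = 3.
Cournot with 4 identical firms: the symmetric best-response condition is 35 − 10q = 29. Each firm produces q = 0.6, total output Q = 2.4, price P = 30.2.
DWL is the triangle between Q = 2.4 and Q = 3: ½·(3 − 2.4)·(30.2 − 29) = 0.36.

DWL = 0.36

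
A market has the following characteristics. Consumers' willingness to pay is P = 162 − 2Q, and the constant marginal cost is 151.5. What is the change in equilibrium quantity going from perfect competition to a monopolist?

Q falls by 2.625

Perfect competition: P = MC = 151.5, so 162 − 2Q = 151.5 and Q = 5.25.
The monopolist equates marginal revenue to marginal cost: 162 − 4Q = 151.5, so Q = 2.625. From demand, P = 156.75.
Change in equilibrium quantity: 2.625 − 5.25 = −2.625.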